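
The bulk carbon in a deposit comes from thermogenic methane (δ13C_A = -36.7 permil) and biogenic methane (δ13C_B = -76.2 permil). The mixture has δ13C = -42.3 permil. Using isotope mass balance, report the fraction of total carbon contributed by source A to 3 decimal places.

0.858

δ_mix = f_A·δ_A + (1 − f_A)·δ_B  ⇒  f_A = (δ_mix − δ_B)/(δ_A − δ_B)
f_A = (-42.3 − (-76.2)) / (-36.7 − (-76.2))
f_A = 33.9 / 39.5 = 0.8582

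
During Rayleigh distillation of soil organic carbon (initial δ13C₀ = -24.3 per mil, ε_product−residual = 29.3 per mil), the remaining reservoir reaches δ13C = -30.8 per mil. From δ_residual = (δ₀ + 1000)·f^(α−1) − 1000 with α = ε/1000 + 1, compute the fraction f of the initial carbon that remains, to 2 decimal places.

0.80

α − 1 = ε/1000 = 0.0293
(δ_res + 1000)/(δ₀ + 1000) = (-30.8 + 1000)/(-24.3 + 1000) = 969.2/975.7 = 0.993338
f = 0.993338^(1/0.0293) = exp(ln(0.993338)/0.0293) = exp(-0.00668/0.0293)
f = exp(-0.2281) = 0.7960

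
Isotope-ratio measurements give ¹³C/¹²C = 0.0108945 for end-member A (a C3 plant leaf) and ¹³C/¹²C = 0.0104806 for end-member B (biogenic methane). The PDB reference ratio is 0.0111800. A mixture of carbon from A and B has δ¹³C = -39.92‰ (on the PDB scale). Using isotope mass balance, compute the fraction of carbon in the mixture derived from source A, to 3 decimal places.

δ_A = (0.0108945/0.0111800 − 1)×1000 = (0.974463 − 1)×1000 = -25.537‰
δ_B = (0.0104806/0.0111800 − 1)×1000 = (0.937442 − 1)×1000 = -62.558‰
f_A = (δ_mix − δ_B)/(δ_A − δ_B) = (-39.92 − (-62.558))/(-25.537 − (-62.558))
f_A = 22.638 / 37.021 = 0.6115

0.611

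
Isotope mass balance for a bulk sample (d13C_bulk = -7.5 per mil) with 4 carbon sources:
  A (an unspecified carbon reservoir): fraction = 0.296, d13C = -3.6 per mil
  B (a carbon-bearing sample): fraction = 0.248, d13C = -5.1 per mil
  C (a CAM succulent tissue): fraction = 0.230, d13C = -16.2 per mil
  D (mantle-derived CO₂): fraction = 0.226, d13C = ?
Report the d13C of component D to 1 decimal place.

-6.4 per mil

Isotope mass balance: δ_bulk = Σ fᵢ·δᵢ.
-7.5 = 0.296×(-3.6) + 0.248×(-5.1) + 0.230×(-16.2) + 0.226×δ_D
0.226·δ_D = -7.5 − (-6.056) = -1.444
δ_D = -1.444 / 0.226 = -6.39 per mil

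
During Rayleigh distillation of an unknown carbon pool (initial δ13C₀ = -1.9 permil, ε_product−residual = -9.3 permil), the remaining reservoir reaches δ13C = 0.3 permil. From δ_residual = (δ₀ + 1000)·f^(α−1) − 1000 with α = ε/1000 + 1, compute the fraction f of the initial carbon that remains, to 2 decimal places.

α − 1 = ε/1000 = -0.0093
(δ_res + 1000)/(δ₀ + 1000) = (0.3 + 1000)/(-1.9 + 1000) = 1000.3/998.1 = 1.002204
f = 1.002204^(1/-0.0093) = exp(ln(1.002204)/-0.0093) = exp(0.00220/-0.0093)
f = exp(-0.2367) = 0.7892

0.79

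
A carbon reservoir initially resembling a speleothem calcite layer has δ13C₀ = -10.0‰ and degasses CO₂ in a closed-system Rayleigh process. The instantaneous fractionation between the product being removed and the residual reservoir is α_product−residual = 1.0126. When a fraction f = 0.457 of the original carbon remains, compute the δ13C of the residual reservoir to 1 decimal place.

-19.7‰

Rayleigh residual: δ_res = (δ₀ + 1000)·f^(α−1) − 1000
α − 1 = 0.01260
f^(α−1) = 0.457^(0.01260) = 0.990182
δ_res = (-10.0 + 1000) × 0.990182 − 1000 = 980.280 − 1000 = -19.72‰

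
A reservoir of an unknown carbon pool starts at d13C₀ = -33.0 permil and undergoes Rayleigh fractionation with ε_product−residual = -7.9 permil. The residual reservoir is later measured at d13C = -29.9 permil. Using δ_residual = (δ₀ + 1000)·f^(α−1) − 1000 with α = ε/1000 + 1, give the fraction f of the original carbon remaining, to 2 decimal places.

α − 1 = ε/1000 = -0.0079
(δ_res + 1000)/(δ₀ + 1000) = (-29.9 + 1000)/(-33.0 + 1000) = 970.1/967.0 = 1.003206
f = 1.003206^(1/-0.0079) = exp(ln(1.003206)/-0.0079) = exp(0.00320/-0.0079)
f = exp(-0.4051) = 0.6669

0.67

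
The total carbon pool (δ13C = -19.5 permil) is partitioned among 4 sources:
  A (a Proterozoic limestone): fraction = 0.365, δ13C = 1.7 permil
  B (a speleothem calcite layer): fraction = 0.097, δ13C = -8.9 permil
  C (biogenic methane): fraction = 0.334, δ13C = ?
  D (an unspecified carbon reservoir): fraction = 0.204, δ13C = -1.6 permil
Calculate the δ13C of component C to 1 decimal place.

Isotope mass balance: δ_bulk = Σ fᵢ·δᵢ.
-19.5 = 0.365×(1.7) + 0.097×(-8.9) + 0.334×δ_C + 0.204×(-1.6)
0.334·δ_C = -19.5 − (-0.569) = -18.931
δ_C = -18.931 / 0.334 = -56.68 permil

-56.7 permil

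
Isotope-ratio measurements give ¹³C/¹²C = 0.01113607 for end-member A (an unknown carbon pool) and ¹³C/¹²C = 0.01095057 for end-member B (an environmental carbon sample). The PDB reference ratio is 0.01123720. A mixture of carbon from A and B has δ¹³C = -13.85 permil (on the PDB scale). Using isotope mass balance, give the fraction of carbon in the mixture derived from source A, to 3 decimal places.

δ_A = (0.01113607/0.01123720 − 1)×1000 = (0.991000 − 1)×1000 = -9.000 permil
δ_B = (0.01095057/0.01123720 − 1)×1000 = (0.974493 − 1)×1000 = -25.507 permil
f_A = (δ_mix − δ_B)/(δ_A − δ_B) = (-13.85 − (-25.507))/(-9.000 − (-25.507))
f_A = 11.657 / 16.508 = 0.7062

0.706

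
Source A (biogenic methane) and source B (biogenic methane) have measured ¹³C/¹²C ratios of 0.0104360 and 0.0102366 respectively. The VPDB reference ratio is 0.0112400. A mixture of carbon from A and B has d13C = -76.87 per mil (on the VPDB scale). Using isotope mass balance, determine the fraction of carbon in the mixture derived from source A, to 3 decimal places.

δ_A = (0.0104360/0.0112400 − 1)×1000 = (0.928470 − 1)×1000 = -71.530 per mil
δ_B = (0.0102366/0.0112400 − 1)×1000 = (0.910730 − 1)×1000 = -89.270 per mil
f_A = (δ_mix − δ_B)/(δ_A − δ_B) = (-76.87 − (-89.270))/(-71.530 − (-89.270))
f_A = 12.400 / 17.740 = 0.6990

0.699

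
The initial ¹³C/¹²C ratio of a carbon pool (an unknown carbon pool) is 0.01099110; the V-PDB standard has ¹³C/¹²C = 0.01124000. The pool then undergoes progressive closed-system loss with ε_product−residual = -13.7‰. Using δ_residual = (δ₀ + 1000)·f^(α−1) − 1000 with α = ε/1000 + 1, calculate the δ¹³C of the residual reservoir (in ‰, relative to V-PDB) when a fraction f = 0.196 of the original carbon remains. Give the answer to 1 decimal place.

-0.1‰

δ₀ = (0.01099110/0.01124000 − 1)×1000 = (0.977856 − 1)×1000 = -22.144‰
α − 1 = ε/1000 = -0.0137
f^(α−1) = 0.196^(-0.0137) = 1.022577
δ_res = (-22.144 + 1000) × 1.022577 − 1000 = 999.933 − 1000 = -0.07‰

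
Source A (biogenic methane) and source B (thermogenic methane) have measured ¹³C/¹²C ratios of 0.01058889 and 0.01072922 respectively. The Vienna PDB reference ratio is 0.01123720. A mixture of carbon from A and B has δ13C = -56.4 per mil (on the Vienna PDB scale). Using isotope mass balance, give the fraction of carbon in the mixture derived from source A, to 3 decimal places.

δ_A = (0.01058889/0.01123720 − 1)×1000 = (0.942307 − 1)×1000 = -57.693 per mil
δ_B = (0.01072922/0.01123720 − 1)×1000 = (0.954795 − 1)×1000 = -45.205 per mil
f_A = (δ_mix − δ_B)/(δ_A − δ_B) = (-56.4 − (-45.205))/(-57.693 − (-45.205))
f_A = -11.195 / -12.488 = 0.8964

0.896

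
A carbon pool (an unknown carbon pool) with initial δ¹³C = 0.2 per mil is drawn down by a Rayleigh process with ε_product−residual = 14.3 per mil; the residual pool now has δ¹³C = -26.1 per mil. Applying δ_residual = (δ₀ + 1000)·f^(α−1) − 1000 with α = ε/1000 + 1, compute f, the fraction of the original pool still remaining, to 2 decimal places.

0.16

α − 1 = ε/1000 = 0.0143
(δ_res + 1000)/(δ₀ + 1000) = (-26.1 + 1000)/(0.2 + 1000) = 973.9/1000.2 = 0.973705
f = 0.973705^(1/0.0143) = exp(ln(0.973705)/0.0143) = exp(-0.02665/0.0143)
f = exp(-1.8634) = 0.1551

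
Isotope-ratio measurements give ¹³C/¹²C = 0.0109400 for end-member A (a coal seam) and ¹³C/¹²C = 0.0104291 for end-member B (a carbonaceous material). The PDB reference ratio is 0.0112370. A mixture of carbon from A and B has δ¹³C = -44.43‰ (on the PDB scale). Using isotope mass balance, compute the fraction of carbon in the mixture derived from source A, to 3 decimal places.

0.604

δ_A = (0.0109400/0.0112370 − 1)×1000 = (0.973569 − 1)×1000 = -26.431‰
δ_B = (0.0104291/0.0112370 − 1)×1000 = (0.928104 − 1)×1000 = -71.896‰
f_A = (δ_mix − δ_B)/(δ_A − δ_B) = (-44.43 − (-71.896))/(-26.431 − (-71.896))
f_A = 27.466 / 45.466 = 0.6041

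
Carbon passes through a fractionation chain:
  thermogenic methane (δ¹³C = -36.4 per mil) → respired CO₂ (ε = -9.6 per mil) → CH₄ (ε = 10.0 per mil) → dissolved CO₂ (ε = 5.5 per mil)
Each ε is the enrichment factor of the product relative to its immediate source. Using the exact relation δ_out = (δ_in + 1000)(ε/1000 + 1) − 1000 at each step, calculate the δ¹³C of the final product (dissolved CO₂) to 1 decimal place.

step 1: δ = (-36.40 + 1000)·(-9.6/1000 + 1) − 1000 = -45.65 per mil
step 2: δ = (-45.65 + 1000)·(10.0/1000 + 1) − 1000 = -36.11 per mil
step 3: δ = (-36.11 + 1000)·(5.5/1000 + 1) − 1000 = -30.81 per mil

-30.8 per mil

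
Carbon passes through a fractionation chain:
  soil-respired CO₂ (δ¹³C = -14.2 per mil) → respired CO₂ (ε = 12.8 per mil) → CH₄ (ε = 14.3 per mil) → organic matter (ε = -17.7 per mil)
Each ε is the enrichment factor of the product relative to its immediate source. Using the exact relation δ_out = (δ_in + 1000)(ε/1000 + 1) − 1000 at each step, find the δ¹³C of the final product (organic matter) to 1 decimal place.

-5.2 per mil

step 1: δ = (-14.20 + 1000)·(12.8/1000 + 1) − 1000 = -1.58 per mil
step 2: δ = (-1.58 + 1000)·(14.3/1000 + 1) − 1000 = 12.70 per mil
step 3: δ = (12.70 + 1000)·(-17.7/1000 + 1) − 1000 = -5.23 per mil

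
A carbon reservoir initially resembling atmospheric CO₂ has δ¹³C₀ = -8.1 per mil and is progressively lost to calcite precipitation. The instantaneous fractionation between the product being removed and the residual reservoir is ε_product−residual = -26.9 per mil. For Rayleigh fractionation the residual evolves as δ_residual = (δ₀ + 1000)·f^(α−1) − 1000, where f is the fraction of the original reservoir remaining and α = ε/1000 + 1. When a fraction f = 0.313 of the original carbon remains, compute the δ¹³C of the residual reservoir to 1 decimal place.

Rayleigh residual: δ_res = (δ₀ + 1000)·f^(α−1) − 1000
α = ε/1000 + 1 = 0.97310, so α − 1 = -0.02690
f^(α−1) = 0.313^(-0.02690) = 1.031739
δ_res = (-8.1 + 1000) × 1.031739 − 1000 = 1023.382 − 1000 = 23.38 per mil

23.4 per mil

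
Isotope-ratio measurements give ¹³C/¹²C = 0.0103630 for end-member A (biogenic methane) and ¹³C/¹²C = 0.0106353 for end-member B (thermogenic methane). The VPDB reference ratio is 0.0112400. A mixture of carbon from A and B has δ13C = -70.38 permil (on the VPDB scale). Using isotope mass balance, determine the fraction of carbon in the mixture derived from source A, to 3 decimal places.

0.684

δ_A = (0.0103630/0.0112400 − 1)×1000 = (0.921975 − 1)×1000 = -78.025 permil
δ_B = (0.0106353/0.0112400 − 1)×1000 = (0.946201 − 1)×1000 = -53.799 permil
f_A = (δ_mix − δ_B)/(δ_A − δ_B) = (-70.38 − (-53.799))/(-78.025 − (-53.799))
f_A = -16.581 / -24.226 = 0.6844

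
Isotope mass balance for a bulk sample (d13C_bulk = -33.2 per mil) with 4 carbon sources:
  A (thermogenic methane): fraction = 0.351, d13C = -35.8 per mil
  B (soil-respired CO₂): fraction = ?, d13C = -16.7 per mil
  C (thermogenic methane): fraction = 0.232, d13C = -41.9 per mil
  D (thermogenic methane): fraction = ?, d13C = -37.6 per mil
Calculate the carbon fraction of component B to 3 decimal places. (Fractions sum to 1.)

0.228

Let f_B and f_D be the unknown fractions; fractions sum to 1 so f_B + f_D = 0.417.
Mass balance: Σ fᵢ·δᵢ = δ_bulk ⇒ f_B·(-16.7) + f_D·(-37.6) = -33.2 − (-22.287) = -10.913
Substitute f_D = 0.417 − f_B:
f_B·(-16.7 − -37.6) = -10.913 − 0.417×(-37.6) = 4.766
f_B = 4.766 / 20.9 = 0.2280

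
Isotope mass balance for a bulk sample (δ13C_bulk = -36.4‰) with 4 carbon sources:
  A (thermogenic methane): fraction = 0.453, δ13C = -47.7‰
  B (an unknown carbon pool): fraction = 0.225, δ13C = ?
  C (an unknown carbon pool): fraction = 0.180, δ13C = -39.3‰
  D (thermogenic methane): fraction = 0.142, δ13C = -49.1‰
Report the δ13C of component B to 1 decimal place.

Isotope mass balance: δ_bulk = Σ fᵢ·δᵢ.
-36.4 = 0.453×(-47.7) + 0.225×δ_B + 0.180×(-39.3) + 0.142×(-49.1)
0.225·δ_B = -36.4 − (-35.654) = -0.746
δ_B = -0.746 / 0.225 = -3.31‰

-3.3‰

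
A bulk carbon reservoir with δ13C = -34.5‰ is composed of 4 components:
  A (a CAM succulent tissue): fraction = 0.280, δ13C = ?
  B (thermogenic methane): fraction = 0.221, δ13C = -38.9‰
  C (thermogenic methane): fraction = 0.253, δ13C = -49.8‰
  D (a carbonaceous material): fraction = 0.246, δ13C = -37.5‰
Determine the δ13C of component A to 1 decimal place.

-14.6‰

Isotope mass balance: δ_bulk = Σ fᵢ·δᵢ.
-34.5 = 0.280×δ_A + 0.221×(-38.9) + 0.253×(-49.8) + 0.246×(-37.5)
0.280·δ_A = -34.5 − (-30.421) = -4.079
δ_A = -4.079 / 0.280 = -14.57‰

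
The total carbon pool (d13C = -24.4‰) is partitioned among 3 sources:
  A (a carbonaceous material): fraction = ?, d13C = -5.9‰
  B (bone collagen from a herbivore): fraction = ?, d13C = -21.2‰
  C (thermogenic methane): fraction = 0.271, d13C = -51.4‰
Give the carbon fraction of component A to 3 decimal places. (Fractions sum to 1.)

Let f_A and f_B be the unknown fractions; fractions sum to 1 so f_A + f_B = 0.729.
Mass balance: Σ fᵢ·δᵢ = δ_bulk ⇒ f_A·(-5.9) + f_B·(-21.2) = -24.4 − (-13.929) = -10.471
Substitute f_B = 0.729 − f_A:
f_A·(-5.9 − -21.2) = -10.471 − 0.729×(-21.2) = 4.984
f_A = 4.984 / 15.3 = 0.3258

0.326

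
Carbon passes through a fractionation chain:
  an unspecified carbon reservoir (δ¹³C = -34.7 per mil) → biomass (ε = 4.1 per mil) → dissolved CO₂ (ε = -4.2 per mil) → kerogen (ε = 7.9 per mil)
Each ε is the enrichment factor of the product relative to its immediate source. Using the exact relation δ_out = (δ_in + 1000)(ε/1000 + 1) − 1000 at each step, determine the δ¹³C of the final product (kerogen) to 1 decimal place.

-27.2 per mil

step 1: δ = (-34.70 + 1000)·(4.1/1000 + 1) − 1000 = -30.74 per mil
step 2: δ = (-30.74 + 1000)·(-4.2/1000 + 1) − 1000 = -34.81 per mil
step 3: δ = (-34.81 + 1000)·(7.9/1000 + 1) − 1000 = -27.19 per mil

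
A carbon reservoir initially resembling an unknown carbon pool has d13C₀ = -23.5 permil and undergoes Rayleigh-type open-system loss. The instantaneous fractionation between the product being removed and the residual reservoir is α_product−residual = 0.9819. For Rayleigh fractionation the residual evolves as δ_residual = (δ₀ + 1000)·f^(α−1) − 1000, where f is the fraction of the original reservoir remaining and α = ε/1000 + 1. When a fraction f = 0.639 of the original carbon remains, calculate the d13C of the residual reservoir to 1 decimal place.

-15.6 permil

Rayleigh residual: δ_res = (δ₀ + 1000)·f^(α−1) − 1000
α − 1 = -0.01810
f^(α−1) = 0.639^(-0.01810) = 1.008139
δ_res = (-23.5 + 1000) × 1.008139 − 1000 = 984.448 − 1000 = -15.55 permil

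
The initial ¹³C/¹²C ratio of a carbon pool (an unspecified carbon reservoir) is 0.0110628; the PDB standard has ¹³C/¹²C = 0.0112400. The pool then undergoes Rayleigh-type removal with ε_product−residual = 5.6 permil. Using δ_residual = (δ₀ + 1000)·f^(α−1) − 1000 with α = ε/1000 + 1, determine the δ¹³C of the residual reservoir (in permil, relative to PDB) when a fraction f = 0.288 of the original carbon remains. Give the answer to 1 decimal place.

δ₀ = (0.0110628/0.0112400 − 1)×1000 = (0.984235 − 1)×1000 = -15.765 permil
α − 1 = ε/1000 = 0.0056
f^(α−1) = 0.288^(0.0056) = 0.993053
δ_res = (-15.765 + 1000) × 0.993053 − 1000 = 977.398 − 1000 = -22.60 permil

-22.6 permil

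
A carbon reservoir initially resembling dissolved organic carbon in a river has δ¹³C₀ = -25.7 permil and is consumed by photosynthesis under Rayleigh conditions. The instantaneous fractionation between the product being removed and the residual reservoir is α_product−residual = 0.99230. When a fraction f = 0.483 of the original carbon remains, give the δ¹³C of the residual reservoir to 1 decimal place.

Rayleigh residual: δ_res = (δ₀ + 1000)·f^(α−1) − 1000
α − 1 = -0.00770
f^(α−1) = 0.483^(-0.00770) = 1.005619
δ_res = (-25.7 + 1000) × 1.005619 − 1000 = 979.775 − 1000 = -20.23 permil

-20.2 permil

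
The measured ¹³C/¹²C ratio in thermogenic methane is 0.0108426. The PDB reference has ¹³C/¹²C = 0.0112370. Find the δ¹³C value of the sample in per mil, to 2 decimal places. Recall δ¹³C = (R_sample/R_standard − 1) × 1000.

δ¹³C = (R_sample / R_standard − 1) × 1000
R_sample / R_standard = 0.0108426 / 0.0112370 = 0.964902
δ¹³C = (0.964902 − 1) × 1000 = -35.098 per mil

-35.10 per mil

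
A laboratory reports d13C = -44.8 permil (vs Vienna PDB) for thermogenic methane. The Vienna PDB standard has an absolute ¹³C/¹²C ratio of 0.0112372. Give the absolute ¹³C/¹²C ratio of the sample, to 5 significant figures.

0.010734

R_sample = R_standard × (d13C/1000 + 1)
R_sample = 0.0112372 × (-44.8/1000 + 1) = 0.0112372 × 0.955200
R_sample = 0.0107338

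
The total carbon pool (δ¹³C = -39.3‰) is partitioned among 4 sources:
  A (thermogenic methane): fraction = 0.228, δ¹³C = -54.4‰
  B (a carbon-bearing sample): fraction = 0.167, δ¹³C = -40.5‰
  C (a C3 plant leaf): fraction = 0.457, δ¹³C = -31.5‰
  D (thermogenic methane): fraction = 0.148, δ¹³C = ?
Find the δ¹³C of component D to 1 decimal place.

Isotope mass balance: δ_bulk = Σ fᵢ·δᵢ.
-39.3 = 0.228×(-54.4) + 0.167×(-40.5) + 0.457×(-31.5) + 0.148×δ_D
0.148·δ_D = -39.3 − (-33.562) = -5.738
δ_D = -5.738 / 0.148 = -38.77‰

-38.8‰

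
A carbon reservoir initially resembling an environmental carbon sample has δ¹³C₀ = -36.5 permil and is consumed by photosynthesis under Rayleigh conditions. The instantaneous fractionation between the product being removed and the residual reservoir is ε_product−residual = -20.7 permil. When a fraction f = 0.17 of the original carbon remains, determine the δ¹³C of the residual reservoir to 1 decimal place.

-0.5 permil

Rayleigh residual: δ_res = (δ₀ + 1000)·f^(α−1) − 1000
α = ε/1000 + 1 = 0.97930, so α − 1 = -0.02070
f^(α−1) = 0.17^(-0.02070) = 1.037361
δ_res = (-36.5 + 1000) × 1.037361 − 1000 = 999.497 − 1000 = -0.50 permil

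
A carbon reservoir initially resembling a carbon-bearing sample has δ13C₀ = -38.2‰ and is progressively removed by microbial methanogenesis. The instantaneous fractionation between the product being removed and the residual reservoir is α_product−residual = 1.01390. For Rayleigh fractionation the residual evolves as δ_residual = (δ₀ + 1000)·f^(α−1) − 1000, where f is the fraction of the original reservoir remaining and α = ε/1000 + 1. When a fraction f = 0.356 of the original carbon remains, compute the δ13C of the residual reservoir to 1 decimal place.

-51.9‰

Rayleigh residual: δ_res = (δ₀ + 1000)·f^(α−1) − 1000
α − 1 = 0.01390
f^(α−1) = 0.356^(0.01390) = 0.985746
δ_res = (-38.2 + 1000) × 0.985746 − 1000 = 948.091 − 1000 = -51.91‰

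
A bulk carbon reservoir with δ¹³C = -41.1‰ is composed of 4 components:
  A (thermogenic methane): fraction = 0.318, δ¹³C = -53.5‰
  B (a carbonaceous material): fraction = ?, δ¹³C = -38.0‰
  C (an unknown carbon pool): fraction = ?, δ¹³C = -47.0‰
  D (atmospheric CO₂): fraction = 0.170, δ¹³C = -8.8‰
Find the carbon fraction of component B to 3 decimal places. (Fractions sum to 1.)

0.164

Let f_B and f_C be the unknown fractions; fractions sum to 1 so f_B + f_C = 0.512.
Mass balance: Σ fᵢ·δᵢ = δ_bulk ⇒ f_B·(-38.0) + f_C·(-47.0) = -41.1 − (-18.509) = -22.591
Substitute f_C = 0.512 − f_B:
f_B·(-38.0 − -47.0) = -22.591 − 0.512×(-47.0) = 1.473
f_B = 1.473 / 9.0 = 0.1637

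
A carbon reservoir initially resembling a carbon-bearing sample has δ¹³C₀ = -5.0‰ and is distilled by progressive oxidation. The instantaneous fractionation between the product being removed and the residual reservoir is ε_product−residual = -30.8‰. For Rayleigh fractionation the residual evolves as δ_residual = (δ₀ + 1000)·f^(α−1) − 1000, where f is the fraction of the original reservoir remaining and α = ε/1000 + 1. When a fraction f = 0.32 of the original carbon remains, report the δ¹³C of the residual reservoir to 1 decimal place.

Rayleigh residual: δ_res = (δ₀ + 1000)·f^(α−1) − 1000
α = ε/1000 + 1 = 0.96920, so α − 1 = -0.03080
f^(α−1) = 0.32^(-0.03080) = 1.035718
δ_res = (-5.0 + 1000) × 1.035718 − 1000 = 1030.539 − 1000 = 30.54‰

30.5‰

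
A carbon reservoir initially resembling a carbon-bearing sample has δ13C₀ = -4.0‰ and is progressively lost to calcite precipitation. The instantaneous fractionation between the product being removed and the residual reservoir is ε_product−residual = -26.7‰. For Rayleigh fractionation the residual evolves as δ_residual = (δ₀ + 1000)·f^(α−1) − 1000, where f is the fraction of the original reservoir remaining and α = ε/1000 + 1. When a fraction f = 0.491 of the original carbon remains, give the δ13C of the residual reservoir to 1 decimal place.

Rayleigh residual: δ_res = (δ₀ + 1000)·f^(α−1) − 1000
α = ε/1000 + 1 = 0.97330, so α − 1 = -0.02670
f^(α−1) = 0.491^(-0.02670) = 1.019174
δ_res = (-4.0 + 1000) × 1.019174 − 1000 = 1015.097 − 1000 = 15.10‰

15.1‰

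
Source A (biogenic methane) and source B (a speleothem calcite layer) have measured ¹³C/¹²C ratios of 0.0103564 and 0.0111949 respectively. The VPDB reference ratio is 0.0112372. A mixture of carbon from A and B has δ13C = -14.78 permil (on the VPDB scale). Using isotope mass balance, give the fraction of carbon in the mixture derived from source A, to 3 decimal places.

0.148

δ_A = (0.0103564/0.0112372 − 1)×1000 = (0.921617 − 1)×1000 = -78.383 permil
δ_B = (0.0111949/0.0112372 − 1)×1000 = (0.996236 − 1)×1000 = -3.764 permil
f_A = (δ_mix − δ_B)/(δ_A − δ_B) = (-14.78 − (-3.764))/(-78.383 − (-3.764))
f_A = -11.016 / -74.618 = 0.1476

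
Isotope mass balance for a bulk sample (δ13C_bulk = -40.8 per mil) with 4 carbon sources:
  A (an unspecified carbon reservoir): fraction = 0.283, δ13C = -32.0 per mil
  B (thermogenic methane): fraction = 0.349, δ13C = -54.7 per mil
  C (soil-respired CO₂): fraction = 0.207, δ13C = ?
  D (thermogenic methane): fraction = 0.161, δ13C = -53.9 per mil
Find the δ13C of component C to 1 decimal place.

-19.2 per mil

Isotope mass balance: δ_bulk = Σ fᵢ·δᵢ.
-40.8 = 0.283×(-32.0) + 0.349×(-54.7) + 0.207×δ_C + 0.161×(-53.9)
0.207·δ_C = -40.8 − (-36.824) = -3.976
δ_C = -3.976 / 0.207 = -19.21 per mil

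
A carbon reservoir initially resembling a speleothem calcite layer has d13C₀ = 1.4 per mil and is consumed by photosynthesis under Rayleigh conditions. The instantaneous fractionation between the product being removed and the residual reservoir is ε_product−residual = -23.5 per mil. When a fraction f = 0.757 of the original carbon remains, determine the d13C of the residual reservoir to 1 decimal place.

Rayleigh residual: δ_res = (δ₀ + 1000)·f^(α−1) − 1000
α = ε/1000 + 1 = 0.97650, so α − 1 = -0.02350
f^(α−1) = 0.757^(-0.02350) = 1.006564
δ_res = (1.4 + 1000) × 1.006564 − 1000 = 1007.973 − 1000 = 7.97 per mil

8.0 per mil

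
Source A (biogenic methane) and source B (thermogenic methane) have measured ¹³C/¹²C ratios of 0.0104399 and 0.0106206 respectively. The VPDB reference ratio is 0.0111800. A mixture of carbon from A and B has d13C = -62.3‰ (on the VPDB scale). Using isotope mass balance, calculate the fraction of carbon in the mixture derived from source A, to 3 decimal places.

0.759

δ_A = (0.0104399/0.0111800 − 1)×1000 = (0.933801 − 1)×1000 = -66.199‰
δ_B = (0.0106206/0.0111800 − 1)×1000 = (0.949964 − 1)×1000 = -50.036‰
f_A = (δ_mix − δ_B)/(δ_A − δ_B) = (-62.3 − (-50.036))/(-66.199 − (-50.036))
f_A = -12.264 / -16.163 = 0.7588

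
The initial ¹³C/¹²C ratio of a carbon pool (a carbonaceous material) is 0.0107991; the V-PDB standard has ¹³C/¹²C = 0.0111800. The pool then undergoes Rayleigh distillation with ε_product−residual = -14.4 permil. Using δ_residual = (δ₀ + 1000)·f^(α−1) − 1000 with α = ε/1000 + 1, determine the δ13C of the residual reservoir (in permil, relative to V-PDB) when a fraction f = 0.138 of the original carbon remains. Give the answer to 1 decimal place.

δ₀ = (0.0107991/0.0111800 − 1)×1000 = (0.965930 − 1)×1000 = -34.070 permil
α − 1 = ε/1000 = -0.0144
f^(α−1) = 0.138^(-0.0144) = 1.028930
δ_res = (-34.070 + 1000) × 1.028930 − 1000 = 993.874 − 1000 = -6.13 permil

-6.1 permil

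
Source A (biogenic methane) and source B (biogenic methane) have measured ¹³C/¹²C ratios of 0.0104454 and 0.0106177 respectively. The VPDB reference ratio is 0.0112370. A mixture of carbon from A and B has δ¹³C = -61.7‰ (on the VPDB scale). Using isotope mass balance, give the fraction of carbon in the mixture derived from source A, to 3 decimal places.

δ_A = (0.0104454/0.0112370 − 1)×1000 = (0.929554 − 1)×1000 = -70.446‰
δ_B = (0.0106177/0.0112370 − 1)×1000 = (0.944887 − 1)×1000 = -55.113‰
f_A = (δ_mix − δ_B)/(δ_A − δ_B) = (-61.7 − (-55.113))/(-70.446 − (-55.113))
f_A = -6.587 / -15.333 = 0.4296

0.430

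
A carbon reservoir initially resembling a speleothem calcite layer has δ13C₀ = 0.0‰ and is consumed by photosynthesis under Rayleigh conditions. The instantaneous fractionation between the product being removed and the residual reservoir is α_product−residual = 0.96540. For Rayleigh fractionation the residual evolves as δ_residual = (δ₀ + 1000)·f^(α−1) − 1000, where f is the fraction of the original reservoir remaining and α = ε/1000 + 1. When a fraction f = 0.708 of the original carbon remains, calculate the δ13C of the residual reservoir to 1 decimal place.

Rayleigh residual: δ_res = (δ₀ + 1000)·f^(α−1) − 1000
α − 1 = -0.03460
f^(α−1) = 0.708^(-0.03460) = 1.012019
δ_res = (0.0 + 1000) × 1.012019 − 1000 = 1012.019 − 1000 = 12.02‰

12.0‰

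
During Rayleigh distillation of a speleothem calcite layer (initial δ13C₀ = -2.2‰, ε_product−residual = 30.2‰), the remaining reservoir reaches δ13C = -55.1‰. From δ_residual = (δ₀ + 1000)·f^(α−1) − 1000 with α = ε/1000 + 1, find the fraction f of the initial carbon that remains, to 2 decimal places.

0.16

α − 1 = ε/1000 = 0.0302
(δ_res + 1000)/(δ₀ + 1000) = (-55.1 + 1000)/(-2.2 + 1000) = 944.9/997.8 = 0.946983
f = 0.946983^(1/0.0302) = exp(ln(0.946983)/0.0302) = exp(-0.05447/0.0302)
f = exp(-1.8038) = 0.1647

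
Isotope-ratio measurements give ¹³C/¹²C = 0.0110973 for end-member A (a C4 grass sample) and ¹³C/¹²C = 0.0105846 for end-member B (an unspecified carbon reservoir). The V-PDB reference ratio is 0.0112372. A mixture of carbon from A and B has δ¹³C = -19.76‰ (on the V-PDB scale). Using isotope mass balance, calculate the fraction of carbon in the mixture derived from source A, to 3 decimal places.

0.840

δ_A = (0.0110973/0.0112372 − 1)×1000 = (0.987550 − 1)×1000 = -12.450‰
δ_B = (0.0105846/0.0112372 − 1)×1000 = (0.941925 − 1)×1000 = -58.075‰
f_A = (δ_mix − δ_B)/(δ_A − δ_B) = (-19.76 − (-58.075))/(-12.450 − (-58.075))
f_A = 38.315 / 45.625 = 0.8398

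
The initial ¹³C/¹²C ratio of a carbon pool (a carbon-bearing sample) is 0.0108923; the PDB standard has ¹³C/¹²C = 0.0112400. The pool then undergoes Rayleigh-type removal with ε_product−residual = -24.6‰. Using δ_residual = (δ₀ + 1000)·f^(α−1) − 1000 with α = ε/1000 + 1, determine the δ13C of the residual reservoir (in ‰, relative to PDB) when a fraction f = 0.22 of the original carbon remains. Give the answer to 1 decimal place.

5.8‰

δ₀ = (0.0108923/0.0112400 − 1)×1000 = (0.969066 − 1)×1000 = -30.934‰
α − 1 = ε/1000 = -0.0246
f^(α−1) = 0.22^(-0.0246) = 1.037950
δ_res = (-30.934 + 1000) × 1.037950 − 1000 = 1005.842 − 1000 = 5.84‰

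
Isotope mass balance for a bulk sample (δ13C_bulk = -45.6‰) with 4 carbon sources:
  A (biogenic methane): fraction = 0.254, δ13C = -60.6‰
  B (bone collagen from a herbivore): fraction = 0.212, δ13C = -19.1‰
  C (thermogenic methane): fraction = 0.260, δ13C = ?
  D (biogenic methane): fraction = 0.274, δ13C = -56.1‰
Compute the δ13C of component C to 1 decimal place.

-41.5‰

Isotope mass balance: δ_bulk = Σ fᵢ·δᵢ.
-45.6 = 0.254×(-60.6) + 0.212×(-19.1) + 0.260×δ_C + 0.274×(-56.1)
0.260·δ_C = -45.6 − (-34.813) = -10.787
δ_C = -10.787 / 0.260 = -41.49‰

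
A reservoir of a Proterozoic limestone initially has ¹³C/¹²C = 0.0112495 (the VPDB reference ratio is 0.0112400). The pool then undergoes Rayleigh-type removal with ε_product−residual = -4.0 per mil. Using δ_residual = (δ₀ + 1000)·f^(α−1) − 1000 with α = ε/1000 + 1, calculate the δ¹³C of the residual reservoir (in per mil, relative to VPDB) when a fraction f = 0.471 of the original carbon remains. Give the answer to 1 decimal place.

3.9 per mil

δ₀ = (0.0112495/0.0112400 − 1)×1000 = (1.000845 − 1)×1000 = 0.845 per mil
α − 1 = ε/1000 = -0.0040
f^(α−1) = 0.471^(-0.0040) = 1.003016
δ_res = (0.845 + 1000) × 1.003016 − 1000 = 1003.864 − 1000 = 3.86 per mil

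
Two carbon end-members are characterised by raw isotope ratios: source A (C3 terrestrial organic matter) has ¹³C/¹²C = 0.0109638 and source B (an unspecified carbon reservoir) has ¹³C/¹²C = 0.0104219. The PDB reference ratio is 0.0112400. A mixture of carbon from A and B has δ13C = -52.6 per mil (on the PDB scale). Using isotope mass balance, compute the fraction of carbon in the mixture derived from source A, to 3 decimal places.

δ_A = (0.0109638/0.0112400 − 1)×1000 = (0.975427 − 1)×1000 = -24.573 per mil
δ_B = (0.0104219/0.0112400 − 1)×1000 = (0.927215 − 1)×1000 = -72.785 per mil
f_A = (δ_mix − δ_B)/(δ_A − δ_B) = (-52.6 − (-72.785))/(-24.573 − (-72.785))
f_A = 20.185 / 48.212 = 0.4187

0.419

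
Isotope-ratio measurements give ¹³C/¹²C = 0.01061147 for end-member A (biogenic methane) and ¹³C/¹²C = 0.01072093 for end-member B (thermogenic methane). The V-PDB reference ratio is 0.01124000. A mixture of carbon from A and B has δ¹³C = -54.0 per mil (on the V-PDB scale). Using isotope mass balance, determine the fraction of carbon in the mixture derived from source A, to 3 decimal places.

δ_A = (0.01061147/0.01124000 − 1)×1000 = (0.944081 − 1)×1000 = -55.919 per mil
δ_B = (0.01072093/0.01124000 − 1)×1000 = (0.953819 − 1)×1000 = -46.181 per mil
f_A = (δ_mix − δ_B)/(δ_A − δ_B) = (-54.0 − (-46.181))/(-55.919 − (-46.181))
f_A = -7.819 / -9.738 = 0.8029

0.803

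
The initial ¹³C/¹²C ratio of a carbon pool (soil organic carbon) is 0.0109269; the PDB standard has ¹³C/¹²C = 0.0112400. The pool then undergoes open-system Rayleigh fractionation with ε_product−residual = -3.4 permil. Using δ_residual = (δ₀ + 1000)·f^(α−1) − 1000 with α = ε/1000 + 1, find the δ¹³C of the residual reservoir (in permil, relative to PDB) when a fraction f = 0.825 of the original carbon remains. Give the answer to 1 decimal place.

-27.2 permil

δ₀ = (0.0109269/0.0112400 − 1)×1000 = (0.972144 − 1)×1000 = -27.856 permil
α − 1 = ε/1000 = -0.0034
f^(α−1) = 0.825^(-0.0034) = 1.000654
δ_res = (-27.856 + 1000) × 1.000654 − 1000 = 972.780 − 1000 = -27.22 permil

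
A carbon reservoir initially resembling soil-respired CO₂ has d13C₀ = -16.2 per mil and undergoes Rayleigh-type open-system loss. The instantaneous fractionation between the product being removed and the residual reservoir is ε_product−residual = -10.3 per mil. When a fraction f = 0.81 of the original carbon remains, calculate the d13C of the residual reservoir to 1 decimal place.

Rayleigh residual: δ_res = (δ₀ + 1000)·f^(α−1) − 1000
α = ε/1000 + 1 = 0.98970, so α − 1 = -0.01030
f^(α−1) = 0.81^(-0.01030) = 1.002173
δ_res = (-16.2 + 1000) × 1.002173 − 1000 = 985.938 − 1000 = -14.06 per mil

-14.1 per mil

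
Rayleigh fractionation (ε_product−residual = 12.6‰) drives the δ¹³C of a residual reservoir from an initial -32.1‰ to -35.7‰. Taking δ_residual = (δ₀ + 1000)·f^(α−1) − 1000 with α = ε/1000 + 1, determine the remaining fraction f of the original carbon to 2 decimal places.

α − 1 = ε/1000 = 0.0126
(δ_res + 1000)/(δ₀ + 1000) = (-35.7 + 1000)/(-32.1 + 1000) = 964.3/967.9 = 0.996281
f = 0.996281^(1/0.0126) = exp(ln(0.996281)/0.0126) = exp(-0.00373/0.0126)
f = exp(-0.2957) = 0.7440

0.74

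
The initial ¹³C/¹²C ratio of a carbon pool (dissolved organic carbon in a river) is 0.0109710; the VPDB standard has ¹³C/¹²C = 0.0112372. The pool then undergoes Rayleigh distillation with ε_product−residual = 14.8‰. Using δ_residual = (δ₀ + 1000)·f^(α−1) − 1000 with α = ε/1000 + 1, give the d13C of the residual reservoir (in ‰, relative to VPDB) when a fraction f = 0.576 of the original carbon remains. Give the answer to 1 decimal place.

δ₀ = (0.0109710/0.0112372 − 1)×1000 = (0.976311 − 1)×1000 = -23.689‰
α − 1 = ε/1000 = 0.0148
f^(α−1) = 0.576^(0.0148) = 0.991869
δ_res = (-23.689 + 1000) × 0.991869 − 1000 = 968.372 − 1000 = -31.63‰

-31.6‰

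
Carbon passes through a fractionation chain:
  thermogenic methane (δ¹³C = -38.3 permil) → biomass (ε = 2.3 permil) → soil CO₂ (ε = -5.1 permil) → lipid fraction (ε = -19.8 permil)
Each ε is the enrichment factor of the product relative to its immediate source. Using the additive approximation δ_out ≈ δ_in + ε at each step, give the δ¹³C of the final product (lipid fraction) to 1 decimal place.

-60.9 permil

step 1: δ ≈ -38.3 + (2.3) = -36.0 permil
step 2: δ ≈ -36.0 + (-5.1) = -41.1 permil
step 3: δ ≈ -41.1 + (-19.8) = -60.9 permil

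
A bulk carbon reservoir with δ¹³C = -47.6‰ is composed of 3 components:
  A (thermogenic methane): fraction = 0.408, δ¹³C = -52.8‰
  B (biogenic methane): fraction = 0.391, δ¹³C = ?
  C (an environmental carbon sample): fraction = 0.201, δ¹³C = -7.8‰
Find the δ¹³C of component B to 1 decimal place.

Isotope mass balance: δ_bulk = Σ fᵢ·δᵢ.
-47.6 = 0.408×(-52.8) + 0.391×δ_B + 0.201×(-7.8)
0.391·δ_B = -47.6 − (-23.110) = -24.490
δ_B = -24.490 / 0.391 = -62.63‰

-62.6‰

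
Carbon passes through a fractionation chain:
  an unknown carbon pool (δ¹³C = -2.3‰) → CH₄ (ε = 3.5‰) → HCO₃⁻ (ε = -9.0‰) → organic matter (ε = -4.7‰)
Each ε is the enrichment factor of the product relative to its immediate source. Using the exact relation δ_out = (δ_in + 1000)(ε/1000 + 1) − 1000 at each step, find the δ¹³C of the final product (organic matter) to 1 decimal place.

-12.5‰

step 1: δ = (-2.30 + 1000)·(3.5/1000 + 1) − 1000 = 1.19‰
step 2: δ = (1.19 + 1000)·(-9.0/1000 + 1) − 1000 = -7.82‰
step 3: δ = (-7.82 + 1000)·(-4.7/1000 + 1) − 1000 = -12.48‰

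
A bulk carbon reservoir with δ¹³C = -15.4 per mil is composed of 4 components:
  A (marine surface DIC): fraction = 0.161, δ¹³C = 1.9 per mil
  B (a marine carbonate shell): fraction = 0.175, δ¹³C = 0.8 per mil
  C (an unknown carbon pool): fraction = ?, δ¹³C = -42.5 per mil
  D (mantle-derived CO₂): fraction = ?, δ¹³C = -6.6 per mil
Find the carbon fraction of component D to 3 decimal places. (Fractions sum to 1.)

Let f_D and f_C be the unknown fractions; fractions sum to 1 so f_D + f_C = 0.664.
Mass balance: Σ fᵢ·δᵢ = δ_bulk ⇒ f_D·(-6.6) + f_C·(-42.5) = -15.4 − (0.446) = -15.846
Substitute f_C = 0.664 − f_D:
f_D·(-6.6 − -42.5) = -15.846 − 0.664×(-42.5) = 12.374
f_D = 12.374 / 35.9 = 0.3447

0.345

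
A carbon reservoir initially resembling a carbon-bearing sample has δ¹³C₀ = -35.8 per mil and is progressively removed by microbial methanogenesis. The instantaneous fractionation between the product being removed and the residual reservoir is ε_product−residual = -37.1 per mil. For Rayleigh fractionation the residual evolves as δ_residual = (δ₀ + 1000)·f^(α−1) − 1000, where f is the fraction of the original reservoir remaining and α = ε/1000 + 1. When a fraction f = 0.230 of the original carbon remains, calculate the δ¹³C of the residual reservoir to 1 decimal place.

Rayleigh residual: δ_res = (δ₀ + 1000)·f^(α−1) − 1000
α = ε/1000 + 1 = 0.96290, so α − 1 = -0.03710
f^(α−1) = 0.230^(-0.03710) = 1.056039
δ_res = (-35.8 + 1000) × 1.056039 − 1000 = 1018.233 − 1000 = 18.23 per mil

18.2 per mil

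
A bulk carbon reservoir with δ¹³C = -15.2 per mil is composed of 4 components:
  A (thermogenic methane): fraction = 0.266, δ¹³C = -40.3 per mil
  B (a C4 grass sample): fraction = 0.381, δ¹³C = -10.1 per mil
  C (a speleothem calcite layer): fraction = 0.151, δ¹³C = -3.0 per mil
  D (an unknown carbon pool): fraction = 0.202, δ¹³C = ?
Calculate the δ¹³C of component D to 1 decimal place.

-0.9 per mil

Isotope mass balance: δ_bulk = Σ fᵢ·δᵢ.
-15.2 = 0.266×(-40.3) + 0.381×(-10.1) + 0.151×(-3.0) + 0.202×δ_D
0.202·δ_D = -15.2 − (-15.021) = -0.179
δ_D = -0.179 / 0.202 = -0.89 per mil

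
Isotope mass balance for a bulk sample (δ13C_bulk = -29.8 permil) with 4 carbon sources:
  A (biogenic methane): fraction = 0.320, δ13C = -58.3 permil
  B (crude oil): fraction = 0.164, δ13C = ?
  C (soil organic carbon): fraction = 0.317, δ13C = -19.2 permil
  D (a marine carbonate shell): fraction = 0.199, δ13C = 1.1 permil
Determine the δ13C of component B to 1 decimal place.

-32.2 permil

Isotope mass balance: δ_bulk = Σ fᵢ·δᵢ.
-29.8 = 0.320×(-58.3) + 0.164×δ_B + 0.317×(-19.2) + 0.199×(1.1)
0.164·δ_B = -29.8 − (-24.523) = -5.277
δ_B = -5.277 / 0.164 = -32.17 permil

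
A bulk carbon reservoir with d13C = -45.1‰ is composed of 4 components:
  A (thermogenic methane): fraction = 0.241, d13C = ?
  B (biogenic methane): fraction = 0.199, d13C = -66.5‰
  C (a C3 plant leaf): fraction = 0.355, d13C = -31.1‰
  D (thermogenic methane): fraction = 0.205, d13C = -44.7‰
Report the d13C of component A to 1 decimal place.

-48.4‰

Isotope mass balance: δ_bulk = Σ fᵢ·δᵢ.
-45.1 = 0.241×δ_A + 0.199×(-66.5) + 0.355×(-31.1) + 0.205×(-44.7)
0.241·δ_A = -45.1 − (-33.438) = -11.663
δ_A = -11.663 / 0.241 = -48.39‰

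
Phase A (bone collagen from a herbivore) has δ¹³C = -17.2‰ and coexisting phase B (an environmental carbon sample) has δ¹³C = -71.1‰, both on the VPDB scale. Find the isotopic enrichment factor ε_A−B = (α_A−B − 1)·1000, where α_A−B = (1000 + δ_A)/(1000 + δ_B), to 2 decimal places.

58.03‰

α_A−B = (1000 + -17.2) / (1000 + -71.1) = 982.8 / 928.9 = 1.058026
ε_A−B = (1.058026 − 1) × 1000 = 58.026‰
(The approximation ε ≈ δ_A − δ_B would give 53.9‰.)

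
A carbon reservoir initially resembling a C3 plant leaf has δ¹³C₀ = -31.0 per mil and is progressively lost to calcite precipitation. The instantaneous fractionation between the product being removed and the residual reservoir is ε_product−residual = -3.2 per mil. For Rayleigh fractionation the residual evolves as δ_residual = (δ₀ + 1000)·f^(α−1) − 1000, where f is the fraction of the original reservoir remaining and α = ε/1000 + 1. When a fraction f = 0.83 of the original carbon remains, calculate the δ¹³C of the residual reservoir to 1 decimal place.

Rayleigh residual: δ_res = (δ₀ + 1000)·f^(α−1) − 1000
α = ε/1000 + 1 = 0.99680, so α − 1 = -0.00320
f^(α−1) = 0.83^(-0.00320) = 1.000596
δ_res = (-31.0 + 1000) × 1.000596 − 1000 = 969.578 − 1000 = -30.42 per mil

-30.4 per mil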